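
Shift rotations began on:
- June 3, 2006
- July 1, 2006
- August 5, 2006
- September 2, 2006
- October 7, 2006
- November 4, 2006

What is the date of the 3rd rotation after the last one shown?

These are Saturdays at 28- or 35-day spacing (28, 35, 28, 35, 28).
The pattern: 1st Saturday of the month.
1st Saturday of December 2006: December 2, 2006.
January 2007 — 1st Saturday is January 6, 2007.
February 2007 — 1st Saturday is February 3, 2007.

February 3, 2007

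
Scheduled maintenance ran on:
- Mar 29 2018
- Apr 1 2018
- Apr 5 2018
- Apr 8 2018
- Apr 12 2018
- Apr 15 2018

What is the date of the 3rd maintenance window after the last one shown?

Apr 26 2018

Every event lands on a Thursday or Sunday (gaps cycle 3, 4, 3, 4, 3).
So the schedule is: every Thursday and Sunday.
Next Thursday: Apr 19 2018.
The following Sunday is Apr 22 2018.
Next Thursday: Apr 26 2018.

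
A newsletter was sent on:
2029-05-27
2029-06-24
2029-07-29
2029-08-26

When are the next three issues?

2029-09-30, 2029-10-28, 2029-11-25

Every date is a Sunday; gaps 28, 35, 28 days.
Each is the last Sunday of its month (at least one falls on the 29th or later, ruling out '4th Sunday').
September 2029 ends with Sunday 2029-09-30.
October 2029 ends with Sunday 2029-10-28.
Last Sunday of November 2029: 2029-11-25.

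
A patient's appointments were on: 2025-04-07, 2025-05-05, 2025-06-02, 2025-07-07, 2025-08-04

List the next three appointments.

All dates are Mondays, 28, 28, 35, 28 days apart.
Specifically, the 1st Monday of each month.
September 2025 — 1st Monday is 2025-09-01.
1st Monday of October 2025: 2025-10-06.
November 2025 — 1st Monday is 2025-11-03.

2025-09-01, 2025-10-06, 2025-11-03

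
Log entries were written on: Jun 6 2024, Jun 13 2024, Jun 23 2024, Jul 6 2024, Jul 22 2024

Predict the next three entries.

The spacing grows by 3 each time: 7, 10, 13, 16 days.
Next gap: 19 days. Jul 22 2024 + 19 days = Aug 10 2024.
Next gap: 22 days. Aug 10 2024 + 22 days = Sep 1 2024.
Next gap: 25 days. Sep 1 2024 + 25 days = Sep 26 2024.

Aug 10 2024, Sep 1 2024, Sep 26 2024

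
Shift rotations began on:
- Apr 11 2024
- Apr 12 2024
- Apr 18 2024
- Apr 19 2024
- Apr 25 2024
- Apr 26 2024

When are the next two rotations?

The gap pattern 1, 6, 1, 6, 1 repeats every 2 events.
These are the Thursdays and Fridays of each week.
The following Thursday is May 2 2024.
Next Friday: May 3 2024.

May 2 2024, May 3 2024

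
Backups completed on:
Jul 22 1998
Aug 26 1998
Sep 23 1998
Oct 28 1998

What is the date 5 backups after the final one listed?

Mar 24 1999

All dates are Wednesdays, 35, 28, 35 days apart.
Specifically, the 4th Wednesday of each month.
4th Wednesday of November 1998: Nov 25 1998.
December 1998 — 4th Wednesday is Dec 23 1998.
January 1999 — 4th Wednesday is Jan 27 1999.
4th Wednesday of February 1999: Feb 24 1999.
March 1999 — 4th Wednesday is Mar 24 1999.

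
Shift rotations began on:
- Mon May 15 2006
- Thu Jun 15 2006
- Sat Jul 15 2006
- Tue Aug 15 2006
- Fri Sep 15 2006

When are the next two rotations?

Sun Oct 15 2006, Wed Nov 15 2006

The day-of-month is always 15 (31, 30, 31, 31 days between events).
So this recurs on the 15th of each month.
October 2006: Sun Oct 15 2006.
Next: November 2006 → Wed Nov 15 2006.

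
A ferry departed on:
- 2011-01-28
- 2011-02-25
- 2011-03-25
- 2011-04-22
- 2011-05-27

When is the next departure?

2011-06-24

These are Fridays at 28- or 35-day spacing (28, 28, 28, 35).
The pattern: 4th Friday of the month.
4th Friday of June 2011: 2011-06-24.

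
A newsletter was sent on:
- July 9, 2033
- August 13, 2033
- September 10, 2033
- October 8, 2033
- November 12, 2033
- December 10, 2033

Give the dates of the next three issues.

January 14, 2034; February 11, 2034; March 11, 2034

All dates are Saturdays, 35, 28, 28, 35, 28 days apart.
Specifically, the 2nd Saturday of each month.
2nd Saturday of January 2034: January 14, 2034.
2nd Saturday of February 2034: February 11, 2034.
2nd Saturday of March 2034: March 11, 2034.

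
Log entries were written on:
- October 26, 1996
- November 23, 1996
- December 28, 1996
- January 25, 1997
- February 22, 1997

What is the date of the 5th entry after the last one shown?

All dates are Saturdays, 28, 35, 28, 28 days apart.
Specifically, the 4th Saturday of each month.
4th Saturday of March 1997: March 22, 1997.
4th Saturday of April 1997: April 26, 1997.
4th Saturday of May 1997: May 24, 1997.
June 1997 — 4th Saturday is June 28, 1997.
July 1997 — 4th Saturday is July 26, 1997.

July 26, 1997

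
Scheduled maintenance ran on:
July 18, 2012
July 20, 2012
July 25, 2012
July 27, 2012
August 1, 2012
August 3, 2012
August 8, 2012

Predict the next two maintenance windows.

August 10, 2012; August 15, 2012

Every event lands on a Wednesday or Friday (gaps cycle 2, 5, 2, 5, 2, 5).
So the schedule is: every Wednesday and Friday.
Next Friday: August 10, 2012.
The following Wednesday is August 15, 2012.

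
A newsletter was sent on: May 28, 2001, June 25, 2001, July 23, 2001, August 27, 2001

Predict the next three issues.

September 24, 2001; October 22, 2001; November 26, 2001

These are Mondays at 28- or 35-day spacing (28, 28, 35).
The pattern: 4th Monday of the month.
4th Monday of September 2001: September 24, 2001.
October 2001 — 4th Monday is October 22, 2001.
November 2001 — 4th Monday is November 26, 2001.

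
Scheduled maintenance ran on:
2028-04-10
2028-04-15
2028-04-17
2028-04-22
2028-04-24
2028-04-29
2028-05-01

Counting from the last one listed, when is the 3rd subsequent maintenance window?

Gaps: 5, 2, 5, 2, 5, 2 days — not constant, but cyclic with period 2.
The events fall on every Monday and Saturday.
Next Saturday: 2028-05-06.
Next Monday: 2028-05-08.
Next Saturday: 2028-05-13.

2028-05-13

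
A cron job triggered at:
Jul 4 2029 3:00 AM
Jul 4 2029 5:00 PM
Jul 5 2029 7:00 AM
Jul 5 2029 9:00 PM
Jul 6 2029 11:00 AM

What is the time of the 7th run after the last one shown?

Gaps: 14, 14, 14, 14 hours — each event is 14 hours after the previous one.
Jul 6 2029 11:00 AM + 14 h = Jul 7 2029 1:00 AM.
Jul 7 2029 1:00 AM + 14 h = Jul 7 2029 3:00 PM.
Jul 7 2029 3:00 PM + 14 h = Jul 8 2029 5:00 AM.
Jul 8 2029 5:00 AM + 14 h = Jul 8 2029 7:00 PM.
Jul 8 2029 7:00 PM + 14 h = Jul 9 2029 9:00 AM.
Jul 9 2029 9:00 AM + 14 h = Jul 9 2029 11:00 PM.
Jul 9 2029 11:00 PM + 14 h = Jul 10 2029 1:00 PM.

Jul 10 2029 1:00 PM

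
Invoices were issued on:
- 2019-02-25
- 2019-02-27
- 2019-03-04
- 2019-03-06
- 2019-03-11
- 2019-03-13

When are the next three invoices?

Every event lands on a Monday or Wednesday (gaps cycle 2, 5, 2, 5, 2).
So the schedule is: every Monday and Wednesday.
Next Monday: 2019-03-18.
Next Wednesday: 2019-03-20.
The following Monday is 2019-03-25.

2019-03-18, 2019-03-20, 2019-03-25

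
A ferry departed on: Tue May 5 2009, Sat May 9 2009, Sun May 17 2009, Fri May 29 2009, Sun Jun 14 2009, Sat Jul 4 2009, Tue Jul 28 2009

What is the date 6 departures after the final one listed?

The spacing grows by 4 each time: 4, 8, 12, 16, 20, 24 days.
Next gap: 28 days. Tue Jul 28 2009 + 28 days = Tue Aug 25 2009.
Next gap: 32 days. Tue Aug 25 2009 + 32 days = Sat Sep 26 2009.
Next gap: 36 days. Sat Sep 26 2009 + 36 days = Sun Nov 1 2009.
Next gap: 40 days. Sun Nov 1 2009 + 40 days = Fri Dec 11 2009.
Next gap: 44 days. Fri Dec 11 2009 + 44 days = Sun Jan 24 2010.
Next gap: 48 days. Sun Jan 24 2010 + 48 days = Sat Mar 13 2010.

Sat Mar 13 2010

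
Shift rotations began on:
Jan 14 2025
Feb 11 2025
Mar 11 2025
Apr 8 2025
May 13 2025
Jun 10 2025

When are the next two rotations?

All dates are Tuesdays, 28, 28, 28, 35, 28 days apart.
Specifically, the 2nd Tuesday of each month.
July 2025 — 2nd Tuesday is Jul 8 2025.
2nd Tuesday of August 2025: Aug 12 2025.

Jul 8 2025, Aug 12 2025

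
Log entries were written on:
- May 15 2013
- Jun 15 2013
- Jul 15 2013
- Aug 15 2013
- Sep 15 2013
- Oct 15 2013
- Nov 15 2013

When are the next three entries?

Gaps: 31, 30, 31, 31, 30, 31 days — not constant. Every event is on the 15th of the month.
Pattern: the 15th of each month.
Next: December 2013 → Dec 15 2013.
January 2014: Jan 15 2014.
February 2014: Feb 15 2014.

Dec 15 2013, Jan 15 2014, Feb 15 2014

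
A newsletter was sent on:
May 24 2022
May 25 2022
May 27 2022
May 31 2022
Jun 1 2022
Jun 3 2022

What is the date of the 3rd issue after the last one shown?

Jun 10 2022

Gaps: 1, 2, 4, 1, 2 days — not constant, but cyclic with period 3.
The events fall on every Tuesday, Wednesday and Friday.
The following Tuesday is Jun 7 2022.
The following Wednesday is Jun 8 2022.
Next Friday: Jun 10 2022.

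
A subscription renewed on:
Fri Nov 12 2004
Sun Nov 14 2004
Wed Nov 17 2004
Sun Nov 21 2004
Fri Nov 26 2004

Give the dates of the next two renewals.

Thu Dec 2 2004, Thu Dec 9 2004

Gaps: 2, 3, 4, 5 days — each gap is 1 larger than the previous one.
Next gap: 6 days. Fri Nov 26 2004 + 6 days = Thu Dec 2 2004.
Next gap: 7 days. Thu Dec 2 2004 + 7 days = Thu Dec 9 2004.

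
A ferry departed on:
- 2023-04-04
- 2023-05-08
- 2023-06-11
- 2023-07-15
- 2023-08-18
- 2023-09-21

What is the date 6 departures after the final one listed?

Gaps between consecutive events: 34, 34, 34, 34, 34 days — a constant 34-day interval.
2023-09-21 + 34 days = 2023-10-25.
2023-10-25 + 34 days = 2023-11-28.
2023-11-28 + 34 days = 2024-01-01.
2024-01-01 + 34 days = 2024-02-04.
2024-02-04 + 34 days = 2024-03-09.
2024-03-09 + 34 days = 2024-04-12.

2024-04-12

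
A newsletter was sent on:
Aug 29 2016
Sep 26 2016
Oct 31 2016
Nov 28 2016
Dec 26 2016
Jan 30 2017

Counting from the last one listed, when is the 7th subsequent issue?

These are Mondays with 28, 35, 28, 28, 35-day gaps.
Each is the final Monday of its month — Aug 29 2016 is past the 28th, so '4th Monday' doesn't fit.
February 2017 ends with Monday Feb 27 2017.
March 2017 ends with Monday Mar 27 2017.
April 2017 ends with Monday Apr 24 2017.
Last Monday of May 2017: May 29 2017.
June 2017 ends with Monday Jun 26 2017.
July 2017 ends with Monday Jul 31 2017.
Last Monday of August 2017: Aug 28 2017.

Aug 28 2017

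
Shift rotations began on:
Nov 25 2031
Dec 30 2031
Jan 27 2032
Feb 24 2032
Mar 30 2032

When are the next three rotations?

Apr 27 2032, May 25 2032, Jun 29 2032

Every date is a Tuesday; gaps 35, 28, 28, 35 days.
Each is the last Tuesday of its month (at least one falls on the 29th or later, ruling out '4th Tuesday').
April 2032 ends with Tuesday Apr 27 2032.
Last Tuesday of May 2032: May 25 2032.
June 2032 ends with Tuesday Jun 29 2032.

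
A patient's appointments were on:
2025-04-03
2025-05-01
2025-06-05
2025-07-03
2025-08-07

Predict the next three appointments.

Gaps: 28, 35, 28, 35 days — a mix of 28 and 35. Every date is a Thursday.
Each is the 1st Thursday of its month.
1st Thursday of September 2025: 2025-09-04.
October 2025 — 1st Thursday is 2025-10-02.
1st Thursday of November 2025: 2025-11-06.

2025-09-04, 2025-10-02, 2025-11-06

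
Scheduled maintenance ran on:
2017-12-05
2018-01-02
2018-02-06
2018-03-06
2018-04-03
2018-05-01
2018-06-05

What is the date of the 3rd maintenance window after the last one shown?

2018-09-04

These are Tuesdays at 28- or 35-day spacing (28, 35, 28, 28, 28, 35).
The pattern: 1st Tuesday of the month.
July 2018 — 1st Tuesday is 2018-07-03.
1st Tuesday of August 2018: 2018-08-07.
1st Tuesday of September 2018: 2018-09-04.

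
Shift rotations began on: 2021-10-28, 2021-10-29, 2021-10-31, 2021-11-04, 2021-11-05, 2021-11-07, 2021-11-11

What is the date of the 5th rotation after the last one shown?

The gap pattern 1, 2, 4, 1, 2, 4 repeats every 3 events.
These are the Thursdays, Fridays and Sundays of each week.
The following Friday is 2021-11-12.
Next Sunday: 2021-11-14.
The following Thursday is 2021-11-18.
The following Friday is 2021-11-19.
The following Sunday is 2021-11-21.

2021-11-21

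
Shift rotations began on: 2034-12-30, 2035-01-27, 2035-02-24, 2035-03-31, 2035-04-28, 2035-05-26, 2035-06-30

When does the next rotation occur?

These are Saturdays with 28, 28, 35, 28, 28, 35-day gaps.
Each is the final Saturday of its month — 2034-12-30 is past the 28th, so '4th Saturday' doesn't fit.
Last Saturday of July 2035: 2035-07-28.

2035-07-28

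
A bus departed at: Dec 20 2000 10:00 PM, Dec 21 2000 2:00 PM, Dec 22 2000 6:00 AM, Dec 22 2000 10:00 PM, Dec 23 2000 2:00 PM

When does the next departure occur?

Spacing: 16, 16, 16, 16 h — constant 16 h.
Dec 23 2000 2:00 PM + 16 h = Dec 24 2000 6:00 AM.

Dec 24 2000 6:00 AM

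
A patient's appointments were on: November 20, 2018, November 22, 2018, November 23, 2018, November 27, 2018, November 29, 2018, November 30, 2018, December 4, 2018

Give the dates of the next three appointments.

December 6, 2018; December 7, 2018; December 11, 2018

Every event lands on a Tuesday or Thursday or Friday (gaps cycle 2, 1, 4, 2, 1, 4).
So the schedule is: every Tuesday, Thursday and Friday.
The following Thursday is December 6, 2018.
Next Friday: December 7, 2018.
The following Tuesday is December 11, 2018.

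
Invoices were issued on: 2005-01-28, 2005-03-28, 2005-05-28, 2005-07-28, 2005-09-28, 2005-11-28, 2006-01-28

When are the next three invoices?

Each date is the 28th; the gaps (59, 61, 61, 62, 61, 61) track the month lengths.
The rule is the 28th of every 2 months.
Next: March 2006 → 2006-03-28.
May 2006: 2006-05-28.
July 2006: 2006-07-28.

2006-03-28, 2006-05-28, 2006-07-28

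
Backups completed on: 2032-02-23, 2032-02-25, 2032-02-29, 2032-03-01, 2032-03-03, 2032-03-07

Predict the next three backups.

2032-03-08, 2032-03-10, 2032-03-14

Gaps: 2, 4, 1, 2, 4 days — not constant, but cyclic with period 3.
The events fall on every Monday, Wednesday and Sunday.
Next Monday: 2032-03-08.
The following Wednesday is 2032-03-10.
The following Sunday is 2032-03-14.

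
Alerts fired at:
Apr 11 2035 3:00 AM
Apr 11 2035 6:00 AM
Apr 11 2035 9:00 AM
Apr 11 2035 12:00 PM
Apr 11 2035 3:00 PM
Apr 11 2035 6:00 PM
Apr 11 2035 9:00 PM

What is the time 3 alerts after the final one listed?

Apr 12 2035 6:00 AM

The interval is a steady 3 hours (3, 3, 3, 3, 3, 3).
Apr 11 2035 9:00 PM + 3 h = Apr 12 2035 12:00 AM.
Apr 12 2035 12:00 AM + 3 h = Apr 12 2035 3:00 AM.
Apr 12 2035 3:00 AM + 3 h = Apr 12 2035 6:00 AM.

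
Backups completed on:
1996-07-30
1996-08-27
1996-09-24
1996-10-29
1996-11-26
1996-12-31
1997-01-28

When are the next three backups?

These are Tuesdays with 28, 28, 35, 28, 35, 28-day gaps.
Each is the final Tuesday of its month — 1996-07-30 is past the 28th, so '4th Tuesday' doesn't fit.
Last Tuesday of February 1997: 1997-02-25.
Last Tuesday of March 1997: 1997-03-25.
Last Tuesday of April 1997: 1997-04-29.

1997-02-25, 1997-03-25, 1997-04-29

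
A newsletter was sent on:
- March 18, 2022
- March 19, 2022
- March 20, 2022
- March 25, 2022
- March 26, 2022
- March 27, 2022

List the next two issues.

April 1, 2022; April 2, 2022

Every event lands on a Friday or Saturday or Sunday (gaps cycle 1, 1, 5, 1, 1).
So the schedule is: every Friday, Saturday and Sunday.
The following Friday is April 1, 2022.
The following Saturday is April 2, 2022.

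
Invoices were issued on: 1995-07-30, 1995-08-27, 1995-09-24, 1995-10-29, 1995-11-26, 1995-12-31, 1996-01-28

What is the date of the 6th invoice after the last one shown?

All Sundays; the gaps (28, 28, 35, 28, 35, 28) vary with month length.
This is the last Sunday of each month.
February 1996 ends with Sunday 1996-02-25.
Last Sunday of March 1996: 1996-03-31.
Last Sunday of April 1996: 1996-04-28.
May 1996 ends with Sunday 1996-05-26.
June 1996 ends with Sunday 1996-06-30.
Last Sunday of July 1996: 1996-07-28.

1996-07-28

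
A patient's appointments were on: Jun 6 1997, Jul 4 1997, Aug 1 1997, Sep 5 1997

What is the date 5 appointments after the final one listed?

These are Fridays at 28- or 35-day spacing (28, 28, 35).
The pattern: 1st Friday of the month.
October 1997 — 1st Friday is Oct 3 1997.
1st Friday of November 1997: Nov 7 1997.
December 1997 — 1st Friday is Dec 5 1997.
1st Friday of January 1998: Jan 2 1998.
1st Friday of February 1998: Feb 6 1998.

Feb 6 1998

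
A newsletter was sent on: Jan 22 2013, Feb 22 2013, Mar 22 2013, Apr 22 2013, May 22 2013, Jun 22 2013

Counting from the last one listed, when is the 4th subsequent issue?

Each date is the 22nd; the gaps (31, 28, 31, 30, 31) track the month lengths.
The rule is the 22nd of each month.
July 2013: Jul 22 2013.
Next: August 2013 → Aug 22 2013.
September 2013: Sep 22 2013.
October 2013: Oct 22 2013.

Oct 22 2013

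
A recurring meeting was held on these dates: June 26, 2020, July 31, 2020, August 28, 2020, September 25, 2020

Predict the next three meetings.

October 30, 2020; November 27, 2020; December 25, 2020

These are Fridays with 35, 28, 28-day gaps.
Each is the final Friday of its month — July 31, 2020 is past the 28th, so '4th Friday' doesn't fit.
Last Friday of October 2020: October 30, 2020.
Last Friday of November 2020: November 27, 2020.
December 2020 ends with Friday December 25, 2020.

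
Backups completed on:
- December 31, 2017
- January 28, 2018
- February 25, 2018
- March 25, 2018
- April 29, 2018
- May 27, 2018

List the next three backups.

Every date is a Sunday; gaps 28, 28, 28, 35, 28 days.
Each is the last Sunday of its month (at least one falls on the 29th or later, ruling out '4th Sunday').
Last Sunday of June 2018: June 24, 2018.
Last Sunday of July 2018: July 29, 2018.
Last Sunday of August 2018: August 26, 2018.

June 24, 2018; July 29, 2018; August 26, 2018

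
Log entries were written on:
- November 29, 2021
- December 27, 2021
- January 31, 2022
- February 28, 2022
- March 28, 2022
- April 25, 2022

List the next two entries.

May 30, 2022; June 27, 2022

Every date is a Monday; gaps 28, 35, 28, 28, 28 days.
Each is the last Monday of its month (at least one falls on the 29th or later, ruling out '4th Monday').
Last Monday of May 2022: May 30, 2022.
June 2022 ends with Monday June 27, 2022.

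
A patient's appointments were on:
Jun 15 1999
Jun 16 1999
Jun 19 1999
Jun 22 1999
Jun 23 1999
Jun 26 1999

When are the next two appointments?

Jun 29 1999, Jun 30 1999

The gap pattern 1, 3, 3, 1, 3 repeats every 3 events.
These are the Tuesdays, Wednesdays and Saturdays of each week.
Next Tuesday: Jun 29 1999.
Next Wednesday: Jun 30 1999.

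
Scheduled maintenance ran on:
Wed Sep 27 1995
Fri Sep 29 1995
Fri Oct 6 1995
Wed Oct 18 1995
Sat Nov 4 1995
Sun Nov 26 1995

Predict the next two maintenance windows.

The spacing grows by 5 each time: 2, 7, 12, 17, 22 days.
Next gap: 27 days. Sun Nov 26 1995 + 27 days = Sat Dec 23 1995.
Next gap: 32 days. Sat Dec 23 1995 + 32 days = Wed Jan 24 1996.

Sat Dec 23 1995, Wed Jan 24 1996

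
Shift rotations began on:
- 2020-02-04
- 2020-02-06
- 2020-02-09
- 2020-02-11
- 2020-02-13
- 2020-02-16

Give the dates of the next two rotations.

2020-02-18, 2020-02-20

The gap pattern 2, 3, 2, 2, 3 repeats every 3 events.
These are the Tuesdays, Thursdays and Sundays of each week.
The following Tuesday is 2020-02-18.
Next Thursday: 2020-02-20.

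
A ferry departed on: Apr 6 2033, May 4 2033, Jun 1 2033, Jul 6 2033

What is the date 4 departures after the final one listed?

Nov 2 2033

Gaps: 28, 28, 35 days — a mix of 28 and 35. Every date is a Wednesday.
Each is the 1st Wednesday of its month.
1st Wednesday of August 2033: Aug 3 2033.
1st Wednesday of September 2033: Sep 7 2033.
October 2033 — 1st Wednesday is Oct 5 2033.
1st Wednesday of November 2033: Nov 2 2033.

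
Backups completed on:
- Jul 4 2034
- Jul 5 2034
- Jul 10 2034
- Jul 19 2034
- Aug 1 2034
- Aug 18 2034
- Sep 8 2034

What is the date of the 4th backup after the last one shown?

Gaps: 1, 5, 9, 13, 17, 21 days — each gap is 4 larger than the previous one.
Next gap: 25 days. Sep 8 2034 + 25 days = Oct 3 2034.
Next gap: 29 days. Oct 3 2034 + 29 days = Nov 1 2034.
Next gap: 33 days. Nov 1 2034 + 33 days = Dec 4 2034.
Next gap: 37 days. Dec 4 2034 + 37 days = Jan 10 2035.

Jan 10 2035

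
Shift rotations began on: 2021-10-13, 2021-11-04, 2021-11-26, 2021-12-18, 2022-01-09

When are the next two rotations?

Gaps between consecutive events: 22, 22, 22, 22 days — a constant 22-day interval.
2022-01-09 + 22 days = 2022-01-31.
2022-01-31 + 22 days = 2022-02-22.

2022-01-31, 2022-02-22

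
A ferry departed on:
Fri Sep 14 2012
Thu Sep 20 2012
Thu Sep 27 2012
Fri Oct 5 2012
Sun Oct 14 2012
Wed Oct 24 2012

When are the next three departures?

Gaps: 6, 7, 8, 9, 10 days — each gap is 1 larger than the previous one.
Next gap: 11 days. Wed Oct 24 2012 + 11 days = Sun Nov 4 2012.
Next gap: 12 days. Sun Nov 4 2012 + 12 days = Fri Nov 16 2012.
Next gap: 13 days. Fri Nov 16 2012 + 13 days = Thu Nov 29 2012.

Sun Nov 4 2012, Fri Nov 16 2012, Thu Nov 29 2012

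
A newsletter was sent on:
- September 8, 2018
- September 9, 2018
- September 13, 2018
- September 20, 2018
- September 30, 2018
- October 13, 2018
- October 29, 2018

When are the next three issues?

November 17, 2018; December 9, 2018; January 3, 2019

The spacing grows by 3 each time: 1, 4, 7, 10, 13, 16 days.
Next gap: 19 days. October 29, 2018 + 19 days = November 17, 2018.
Next gap: 22 days. November 17, 2018 + 22 days = December 9, 2018.
Next gap: 25 days. December 9, 2018 + 25 days = January 3, 2019.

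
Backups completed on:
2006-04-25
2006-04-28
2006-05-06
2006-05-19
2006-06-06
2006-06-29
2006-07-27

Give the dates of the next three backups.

Intervals are 3, 8, 13, 18, 23, 28 days — an arithmetic progression with common difference 5.
Next gap: 33 days. 2006-07-27 + 33 days = 2006-08-29.
Next gap: 38 days. 2006-08-29 + 38 days = 2006-10-06.
Next gap: 43 days. 2006-10-06 + 43 days = 2006-11-18.

2006-08-29, 2006-10-06, 2006-11-18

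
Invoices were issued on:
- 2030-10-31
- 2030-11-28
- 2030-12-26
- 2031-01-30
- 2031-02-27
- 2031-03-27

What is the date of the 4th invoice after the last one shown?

2031-07-31

All Thursdays; the gaps (28, 28, 35, 28, 28) vary with month length.
This is the last Thursday of each month.
Last Thursday of April 2031: 2031-04-24.
May 2031 ends with Thursday 2031-05-29.
Last Thursday of June 2031: 2031-06-26.
July 2031 ends with Thursday 2031-07-31.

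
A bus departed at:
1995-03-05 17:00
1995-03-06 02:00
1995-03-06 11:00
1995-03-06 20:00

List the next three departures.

Gaps: 9, 9, 9 hours — each event is 9 hours after the previous one.
1995-03-06 20:00 + 9 h = 1995-03-07 05:00.
1995-03-07 05:00 + 9 h = 1995-03-07 14:00.
1995-03-07 14:00 + 9 h = 1995-03-07 23:00.

1995-03-07 05:00, 1995-03-07 14:00, 1995-03-07 23:00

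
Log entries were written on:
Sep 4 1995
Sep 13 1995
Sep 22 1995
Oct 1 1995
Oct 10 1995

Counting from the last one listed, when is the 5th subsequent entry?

The spacing is 9, 9, 9, 9 days — always 9 days.
Oct 10 1995 + 9 days = Oct 19 1995.
Oct 19 1995 + 9 days = Oct 28 1995.
Oct 28 1995 + 9 days = Nov 6 1995.
Nov 6 1995 + 9 days = Nov 15 1995.
Nov 15 1995 + 9 days = Nov 24 1995.

Nov 24 1995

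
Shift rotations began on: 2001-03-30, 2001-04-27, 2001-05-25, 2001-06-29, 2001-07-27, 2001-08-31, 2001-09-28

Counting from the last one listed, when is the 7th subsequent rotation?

Every date is a Friday; gaps 28, 28, 35, 28, 35, 28 days.
Each is the last Friday of its month (at least one falls on the 29th or later, ruling out '4th Friday').
Last Friday of October 2001: 2001-10-26.
Last Friday of November 2001: 2001-11-30.
December 2001 ends with Friday 2001-12-28.
Last Friday of January 2002: 2002-01-25.
Last Friday of February 2002: 2002-02-22.
March 2002 ends with Friday 2002-03-29.
Last Friday of April 2002: 2002-04-26.

2002-04-26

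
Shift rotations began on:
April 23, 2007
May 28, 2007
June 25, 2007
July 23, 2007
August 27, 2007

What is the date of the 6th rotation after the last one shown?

February 25, 2008

Gaps: 35, 28, 28, 35 days — a mix of 28 and 35. Every date is a Monday.
Each is the 4th Monday of its month.
September 2007 — 4th Monday is September 24, 2007.
October 2007 — 4th Monday is October 22, 2007.
November 2007 — 4th Monday is November 26, 2007.
4th Monday of December 2007: December 24, 2007.
January 2008 — 4th Monday is January 28, 2008.
February 2008 — 4th Monday is February 25, 2008.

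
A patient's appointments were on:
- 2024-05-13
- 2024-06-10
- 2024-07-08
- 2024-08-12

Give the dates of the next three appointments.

2024-09-09, 2024-10-14, 2024-11-11

Gaps: 28, 28, 35 days — a mix of 28 and 35. Every date is a Monday.
Each is the 2nd Monday of its month.
2nd Monday of September 2024: 2024-09-09.
October 2024 — 2nd Monday is 2024-10-14.
November 2024 — 2nd Monday is 2024-11-11.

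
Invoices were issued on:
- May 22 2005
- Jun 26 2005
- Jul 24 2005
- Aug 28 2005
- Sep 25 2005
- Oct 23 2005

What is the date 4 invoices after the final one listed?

Feb 26 2006

These are Sundays at 28- or 35-day spacing (35, 28, 35, 28, 28).
The pattern: 4th Sunday of the month.
4th Sunday of November 2005: Nov 27 2005.
December 2005 — 4th Sunday is Dec 25 2005.
4th Sunday of January 2006: Jan 22 2006.
February 2006 — 4th Sunday is Feb 26 2006.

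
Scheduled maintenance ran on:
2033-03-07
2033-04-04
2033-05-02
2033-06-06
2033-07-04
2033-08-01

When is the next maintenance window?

These are Mondays at 28- or 35-day spacing (28, 28, 35, 28, 28).
The pattern: 1st Monday of the month.
September 2033 — 1st Monday is 2033-09-05.

2033-09-05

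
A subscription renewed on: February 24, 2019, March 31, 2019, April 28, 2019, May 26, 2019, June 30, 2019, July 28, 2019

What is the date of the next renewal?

All Sundays; the gaps (35, 28, 28, 35, 28) vary with month length.
This is the last Sunday of each month.
Last Sunday of August 2019: August 25, 2019.

August 25, 2019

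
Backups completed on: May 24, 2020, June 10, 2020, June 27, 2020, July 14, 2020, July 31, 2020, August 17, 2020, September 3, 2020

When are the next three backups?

Gaps between consecutive events: 17, 17, 17, 17, 17, 17 days — a constant 17-day interval.
September 3, 2020 + 17 days = September 20, 2020.
September 20, 2020 + 17 days = October 7, 2020.
October 7, 2020 + 17 days = October 24, 2020.

September 20, 2020; October 7, 2020; October 24, 2020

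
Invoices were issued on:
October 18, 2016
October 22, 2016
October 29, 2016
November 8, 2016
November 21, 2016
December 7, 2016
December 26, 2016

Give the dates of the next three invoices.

The spacing grows by 3 each time: 4, 7, 10, 13, 16, 19 days.
Next gap: 22 days. December 26, 2016 + 22 days = January 17, 2017.
Next gap: 25 days. January 17, 2017 + 25 days = February 11, 2017.
Next gap: 28 days. February 11, 2017 + 28 days = March 11, 2017.

January 17, 2017; February 11, 2017; March 11, 2017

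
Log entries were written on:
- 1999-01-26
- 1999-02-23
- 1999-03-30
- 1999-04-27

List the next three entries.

All Tuesdays; the gaps (28, 35, 28) vary with month length.
This is the last Tuesday of each month.
May 1999 ends with Tuesday 1999-05-25.
June 1999 ends with Tuesday 1999-06-29.
Last Tuesday of July 1999: 1999-07-27.

1999-05-25, 1999-06-29, 1999-07-27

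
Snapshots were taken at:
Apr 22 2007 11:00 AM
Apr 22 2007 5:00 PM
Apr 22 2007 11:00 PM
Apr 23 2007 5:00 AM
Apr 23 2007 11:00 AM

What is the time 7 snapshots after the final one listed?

Gaps: 6, 6, 6, 6 hours — each event is 6 hours after the previous one.
Apr 23 2007 11:00 AM + 6 h = Apr 23 2007 5:00 PM.
Apr 23 2007 5:00 PM + 6 h = Apr 23 2007 11:00 PM.
Apr 23 2007 11:00 PM + 6 h = Apr 24 2007 5:00 AM.
Apr 24 2007 5:00 AM + 6 h = Apr 24 2007 11:00 AM.
Apr 24 2007 11:00 AM + 6 h = Apr 24 2007 5:00 PM.
Apr 24 2007 5:00 PM + 6 h = Apr 24 2007 11:00 PM.
Apr 24 2007 11:00 PM + 6 h = Apr 25 2007 5:00 AM.

Apr 25 2007 5:00 AM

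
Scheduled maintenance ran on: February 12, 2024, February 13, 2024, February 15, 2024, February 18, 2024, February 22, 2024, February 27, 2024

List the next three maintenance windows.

March 4, 2024; March 11, 2024; March 19, 2024

Intervals are 1, 2, 3, 4, 5 days — an arithmetic progression with common difference 1.
Next gap: 6 days. February 27, 2024 + 6 days = March 4, 2024.
Next gap: 7 days. March 4, 2024 + 7 days = March 11, 2024.
Next gap: 8 days. March 11, 2024 + 8 days = March 19, 2024.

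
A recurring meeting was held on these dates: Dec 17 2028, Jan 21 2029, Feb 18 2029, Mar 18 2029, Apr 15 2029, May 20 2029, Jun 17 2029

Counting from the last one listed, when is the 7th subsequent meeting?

Jan 20 2030

All dates are Sundays, 35, 28, 28, 28, 35, 28 days apart.
Specifically, the 3rd Sunday of each month.
3rd Sunday of July 2029: Jul 15 2029.
August 2029 — 3rd Sunday is Aug 19 2029.
September 2029 — 3rd Sunday is Sep 16 2029.
October 2029 — 3rd Sunday is Oct 21 2029.
3rd Sunday of November 2029: Nov 18 2029.
December 2029 — 3rd Sunday is Dec 16 2029.
January 2030 — 3rd Sunday is Jan 20 2030.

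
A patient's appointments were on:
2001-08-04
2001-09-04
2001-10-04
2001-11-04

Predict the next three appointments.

Each date is the 4th; the gaps (31, 30, 31) track the month lengths.
The rule is the 4th of each month.
Next: December 2001 → 2001-12-04.
Next: January 2002 → 2002-01-04.
Next: February 2002 → 2002-02-04.

2001-12-04, 2002-01-04, 2002-02-04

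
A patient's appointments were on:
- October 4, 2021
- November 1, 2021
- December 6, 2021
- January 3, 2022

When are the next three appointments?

February 7, 2022; March 7, 2022; April 4, 2022

All dates are Mondays, 28, 35, 28 days apart.
Specifically, the 1st Monday of each month.
February 2022 — 1st Monday is February 7, 2022.
March 2022 — 1st Monday is March 7, 2022.
1st Monday of April 2022: April 4, 2022.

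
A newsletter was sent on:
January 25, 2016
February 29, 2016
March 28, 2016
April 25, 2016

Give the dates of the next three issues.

Every date is a Monday; gaps 35, 28, 28 days.
Each is the last Monday of its month (at least one falls on the 29th or later, ruling out '4th Monday').
May 2016 ends with Monday May 30, 2016.
Last Monday of June 2016: June 27, 2016.
July 2016 ends with Monday July 25, 2016.

May 30, 2016; June 27, 2016; July 25, 2016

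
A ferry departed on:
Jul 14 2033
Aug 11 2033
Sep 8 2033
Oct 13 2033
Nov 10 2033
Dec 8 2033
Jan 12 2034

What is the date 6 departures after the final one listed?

Gaps: 28, 28, 35, 28, 28, 35 days — a mix of 28 and 35. Every date is a Thursday.
Each is the 2nd Thursday of its month.
February 2034 — 2nd Thursday is Feb 9 2034.
2nd Thursday of March 2034: Mar 9 2034.
April 2034 — 2nd Thursday is Apr 13 2034.
2nd Thursday of May 2034: May 11 2034.
2nd Thursday of June 2034: Jun 8 2034.
July 2034 — 2nd Thursday is Jul 13 2034.

Jul 13 2034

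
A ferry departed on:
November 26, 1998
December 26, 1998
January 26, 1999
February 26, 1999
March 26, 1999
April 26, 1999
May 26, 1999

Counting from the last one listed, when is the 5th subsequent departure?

The day-of-month is always 26 (30, 31, 31, 28, 31, 30 days between events).
So this recurs on the 26th of each month.
Next: June 1999 → June 26, 1999.
July 1999: July 26, 1999.
Next: August 1999 → August 26, 1999.
September 1999: September 26, 1999.
October 1999: October 26, 1999.

October 26, 1999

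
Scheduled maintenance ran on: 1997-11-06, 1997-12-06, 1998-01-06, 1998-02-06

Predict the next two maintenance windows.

Each date is the 6th; the gaps (30, 31, 31) track the month lengths.
The rule is the 6th of each month.
Next: March 1998 → 1998-03-06.
Next: April 1998 → 1998-04-06.

1998-03-06, 1998-04-06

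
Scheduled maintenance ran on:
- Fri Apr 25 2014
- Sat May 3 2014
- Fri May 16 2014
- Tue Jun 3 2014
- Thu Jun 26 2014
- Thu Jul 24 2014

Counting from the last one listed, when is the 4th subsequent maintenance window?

Gaps: 8, 13, 18, 23, 28 days — each gap is 5 larger than the previous one.
Next gap: 33 days. Thu Jul 24 2014 + 33 days = Tue Aug 26 2014.
Next gap: 38 days. Tue Aug 26 2014 + 38 days = Fri Oct 3 2014.
Next gap: 43 days. Fri Oct 3 2014 + 43 days = Sat Nov 15 2014.
Next gap: 48 days. Sat Nov 15 2014 + 48 days = Fri Jan 2 2015.

Fri Jan 2 2015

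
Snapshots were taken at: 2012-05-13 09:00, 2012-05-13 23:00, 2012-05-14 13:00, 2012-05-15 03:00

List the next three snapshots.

2012-05-15 17:00, 2012-05-16 07:00, 2012-05-16 21:00

Spacing: 14, 14, 14 h — constant 14 h.
2012-05-15 03:00 + 14 h = 2012-05-15 17:00.
2012-05-15 17:00 + 14 h = 2012-05-16 07:00.
2012-05-16 07:00 + 14 h = 2012-05-16 21:00.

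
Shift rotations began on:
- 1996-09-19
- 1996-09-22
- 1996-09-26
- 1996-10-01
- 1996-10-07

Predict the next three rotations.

1996-10-14, 1996-10-22, 1996-10-31

The spacing grows by 1 each time: 3, 4, 5, 6 days.
Next gap: 7 days. 1996-10-07 + 7 days = 1996-10-14.
Next gap: 8 days. 1996-10-14 + 8 days = 1996-10-22.
Next gap: 9 days. 1996-10-22 + 9 days = 1996-10-31.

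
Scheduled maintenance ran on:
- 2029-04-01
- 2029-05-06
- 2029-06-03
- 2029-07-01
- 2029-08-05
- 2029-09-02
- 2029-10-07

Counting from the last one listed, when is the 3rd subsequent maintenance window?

2030-01-06

Gaps: 35, 28, 28, 35, 28, 35 days — a mix of 28 and 35. Every date is a Sunday.
Each is the 1st Sunday of its month.
November 2029 — 1st Sunday is 2029-11-04.
December 2029 — 1st Sunday is 2029-12-02.
January 2030 — 1st Sunday is 2030-01-06.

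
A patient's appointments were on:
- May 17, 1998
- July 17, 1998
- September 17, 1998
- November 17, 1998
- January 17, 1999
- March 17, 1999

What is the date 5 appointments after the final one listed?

The day-of-month is always 17 (61, 62, 61, 61, 59 days between events).
So this recurs on the 17th of every 2 months.
May 1999: May 17, 1999.
July 1999: July 17, 1999.
September 1999: September 17, 1999.
November 1999: November 17, 1999.
Next: January 2000 → January 17, 2000.

January 17, 2000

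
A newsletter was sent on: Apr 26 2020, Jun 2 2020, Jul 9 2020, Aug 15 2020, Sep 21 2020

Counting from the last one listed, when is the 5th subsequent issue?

Mar 25 2021

The spacing is 37, 37, 37, 37 days — always 37 days.
Sep 21 2020 + 37 days = Oct 28 2020.
Oct 28 2020 + 37 days = Dec 4 2020.
Dec 4 2020 + 37 days = Jan 10 2021.
Jan 10 2021 + 37 days = Feb 16 2021.
Feb 16 2021 + 37 days = Mar 25 2021.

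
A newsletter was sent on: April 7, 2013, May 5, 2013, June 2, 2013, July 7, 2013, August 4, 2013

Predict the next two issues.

Gaps: 28, 28, 35, 28 days — a mix of 28 and 35. Every date is a Sunday.
Each is the 1st Sunday of its month.
1st Sunday of September 2013: September 1, 2013.
October 2013 — 1st Sunday is October 6, 2013.

September 1, 2013; October 6, 2013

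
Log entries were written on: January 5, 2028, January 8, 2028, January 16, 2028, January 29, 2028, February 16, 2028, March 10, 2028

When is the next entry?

Intervals are 3, 8, 13, 18, 23 days — an arithmetic progression with common difference 5.
Next gap: 28 days. March 10, 2028 + 28 days = April 7, 2028.

April 7, 2028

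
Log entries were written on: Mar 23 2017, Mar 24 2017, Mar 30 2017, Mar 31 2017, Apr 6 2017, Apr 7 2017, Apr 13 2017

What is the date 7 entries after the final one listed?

The gap pattern 1, 6, 1, 6, 1, 6 repeats every 2 events.
These are the Thursdays and Fridays of each week.
Next Friday: Apr 14 2017.
Next Thursday: Apr 20 2017.
Next Friday: Apr 21 2017.
The following Thursday is Apr 27 2017.
The following Friday is Apr 28 2017.
The following Thursday is May 4 2017.
The following Friday is May 5 2017.

May 5 2017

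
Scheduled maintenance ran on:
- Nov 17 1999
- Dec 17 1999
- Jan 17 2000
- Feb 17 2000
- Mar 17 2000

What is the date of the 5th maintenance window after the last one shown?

Aug 17 2000

The day-of-month is always 17 (30, 31, 31, 29 days between events).
So this recurs on the 17th of each month.
Next: April 2000 → Apr 17 2000.
May 2000: May 17 2000.
June 2000: Jun 17 2000.
Next: July 2000 → Jul 17 2000.
August 2000: Aug 17 2000.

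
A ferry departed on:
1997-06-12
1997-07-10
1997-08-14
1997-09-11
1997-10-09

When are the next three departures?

All dates are Thursdays, 28, 35, 28, 28 days apart.
Specifically, the 2nd Thursday of each month.
2nd Thursday of November 1997: 1997-11-13.
2nd Thursday of December 1997: 1997-12-11.
2nd Thursday of January 1998: 1998-01-08.

1997-11-13, 1997-12-11, 1998-01-08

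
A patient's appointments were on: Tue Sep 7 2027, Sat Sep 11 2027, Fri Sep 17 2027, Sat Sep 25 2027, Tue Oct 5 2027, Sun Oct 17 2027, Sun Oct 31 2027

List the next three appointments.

Intervals are 4, 6, 8, 10, 12, 14 days — an arithmetic progression with common difference 2.
Next gap: 16 days. Sun Oct 31 2027 + 16 days = Tue Nov 16 2027.
Next gap: 18 days. Tue Nov 16 2027 + 18 days = Sat Dec 4 2027.
Next gap: 20 days. Sat Dec 4 2027 + 20 days = Fri Dec 24 2027.

Tue Nov 16 2027, Sat Dec 4 2027, Fri Dec 24 2027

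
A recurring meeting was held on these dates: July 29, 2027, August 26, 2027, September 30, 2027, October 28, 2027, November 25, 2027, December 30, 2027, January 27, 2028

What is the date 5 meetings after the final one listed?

June 29, 2028

These are Thursdays with 28, 35, 28, 28, 35, 28-day gaps.
Each is the final Thursday of its month — July 29, 2027 is past the 28th, so '4th Thursday' doesn't fit.
February 2028 ends with Thursday February 24, 2028.
Last Thursday of March 2028: March 30, 2028.
April 2028 ends with Thursday April 27, 2028.
Last Thursday of May 2028: May 25, 2028.
June 2028 ends with Thursday June 29, 2028.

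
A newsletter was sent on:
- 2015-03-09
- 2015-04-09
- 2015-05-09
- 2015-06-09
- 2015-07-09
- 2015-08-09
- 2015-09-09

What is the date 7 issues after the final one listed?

2016-04-09

Each date is the 9th; the gaps (31, 30, 31, 30, 31, 31) track the month lengths.
The rule is the 9th of each month.
Next: October 2015 → 2015-10-09.
November 2015: 2015-11-09.
December 2015: 2015-12-09.
January 2016: 2016-01-09.
Next: February 2016 → 2016-02-09.
Next: March 2016 → 2016-03-09.
Next: April 2016 → 2016-04-09.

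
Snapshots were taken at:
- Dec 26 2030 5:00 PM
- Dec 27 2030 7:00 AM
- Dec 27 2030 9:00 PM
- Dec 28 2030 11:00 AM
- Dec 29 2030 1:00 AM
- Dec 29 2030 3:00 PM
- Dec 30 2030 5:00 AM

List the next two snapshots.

The interval is a steady 14 hours (14, 14, 14, 14, 14, 14).
Dec 30 2030 5:00 AM + 14 h = Dec 30 2030 7:00 PM.
Dec 30 2030 7:00 PM + 14 h = Dec 31 2030 9:00 AM.

Dec 30 2030 7:00 PM, Dec 31 2030 9:00 AM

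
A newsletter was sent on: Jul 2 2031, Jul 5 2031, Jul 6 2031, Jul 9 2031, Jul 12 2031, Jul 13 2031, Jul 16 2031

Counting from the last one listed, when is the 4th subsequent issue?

Jul 26 2031

The gap pattern 3, 1, 3, 3, 1, 3 repeats every 3 events.
These are the Wednesdays, Saturdays and Sundays of each week.
The following Saturday is Jul 19 2031.
The following Sunday is Jul 20 2031.
Next Wednesday: Jul 23 2031.
The following Saturday is Jul 26 2031.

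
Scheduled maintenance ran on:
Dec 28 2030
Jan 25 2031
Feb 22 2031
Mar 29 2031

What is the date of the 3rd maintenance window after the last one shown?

Jun 28 2031

Every date is a Saturday; gaps 28, 28, 35 days.
Each is the last Saturday of its month (at least one falls on the 29th or later, ruling out '4th Saturday').
April 2031 ends with Saturday Apr 26 2031.
Last Saturday of May 2031: May 31 2031.
Last Saturday of June 2031: Jun 28 2031.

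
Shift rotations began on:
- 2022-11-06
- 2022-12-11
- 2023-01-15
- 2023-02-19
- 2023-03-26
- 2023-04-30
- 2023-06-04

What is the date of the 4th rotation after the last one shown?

2023-10-22

The spacing is 35, 35, 35, 35, 35, 35 days — always 35 days.
2023-06-04 + 35 days = 2023-07-09.
2023-07-09 + 35 days = 2023-08-13.
2023-08-13 + 35 days = 2023-09-17.
2023-09-17 + 35 days = 2023-10-22.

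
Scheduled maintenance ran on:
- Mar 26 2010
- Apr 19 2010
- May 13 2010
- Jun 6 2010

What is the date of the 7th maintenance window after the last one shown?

Gaps between consecutive events: 24, 24, 24 days — a constant 24-day interval.
Jun 6 2010 + 24 days = Jun 30 2010.
Jun 30 2010 + 24 days = Jul 24 2010.
Jul 24 2010 + 24 days = Aug 17 2010.
Aug 17 2010 + 24 days = Sep 10 2010.
Sep 10 2010 + 24 days = Oct 4 2010.
Oct 4 2010 + 24 days = Oct 28 2010.
Oct 28 2010 + 24 days = Nov 21 2010.

Nov 21 2010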